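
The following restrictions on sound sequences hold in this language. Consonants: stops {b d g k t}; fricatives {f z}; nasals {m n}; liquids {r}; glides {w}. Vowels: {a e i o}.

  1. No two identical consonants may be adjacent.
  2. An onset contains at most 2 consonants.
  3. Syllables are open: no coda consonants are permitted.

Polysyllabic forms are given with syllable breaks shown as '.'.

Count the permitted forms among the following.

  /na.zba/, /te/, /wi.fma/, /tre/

4

/na.zba/ — σ1 onset /n/, coda /∅/ ok; σ2 onset /zb/ (2C), coda /∅/ ok → permitted
/te/ — σ1 onset /t/, coda /∅/ ok → permitted
/wi.fma/ — σ1 onset /w/, coda /∅/ ok; σ2 onset /fm/ (2C), coda /∅/ ok → permitted
/tre/ — σ1 onset /tr/ (2C), coda /∅/ ok → permitted
Permitted: /na.zba/, /te/, /wi.fma/, /tre/ → 4.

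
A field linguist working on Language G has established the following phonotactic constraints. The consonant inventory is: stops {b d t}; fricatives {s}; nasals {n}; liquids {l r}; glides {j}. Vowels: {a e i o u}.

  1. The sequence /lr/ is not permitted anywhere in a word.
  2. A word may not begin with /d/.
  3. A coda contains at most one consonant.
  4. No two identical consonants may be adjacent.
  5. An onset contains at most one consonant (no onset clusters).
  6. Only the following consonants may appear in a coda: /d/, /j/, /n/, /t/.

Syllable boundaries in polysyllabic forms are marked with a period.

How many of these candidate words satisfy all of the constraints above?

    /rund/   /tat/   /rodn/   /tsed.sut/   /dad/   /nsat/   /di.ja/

1

/rund/ — violates constraint 3: syllable 1 coda /nd/ has 2 consonants (> 1) → illicit
/tat/ — σ1 onset /t/, coda /t/ ok → licit
/rodn/ — violates constraint 3: syllable 1 coda /dn/ has 2 consonants (> 1) → illicit
/tsed.sut/ — violates constraint 5: syllable 1 onset /ts/ has 2 consonants (> 1) → illicit
/dad/ — violates constraint 2: word begins with /d/ → illicit
/nsat/ — violates constraint 5: syllable 1 onset /ns/ has 2 consonants (> 1) → illicit
/di.ja/ — violates constraint 2: word begins with /d/ → illicit
Licit: /tat/ → 1.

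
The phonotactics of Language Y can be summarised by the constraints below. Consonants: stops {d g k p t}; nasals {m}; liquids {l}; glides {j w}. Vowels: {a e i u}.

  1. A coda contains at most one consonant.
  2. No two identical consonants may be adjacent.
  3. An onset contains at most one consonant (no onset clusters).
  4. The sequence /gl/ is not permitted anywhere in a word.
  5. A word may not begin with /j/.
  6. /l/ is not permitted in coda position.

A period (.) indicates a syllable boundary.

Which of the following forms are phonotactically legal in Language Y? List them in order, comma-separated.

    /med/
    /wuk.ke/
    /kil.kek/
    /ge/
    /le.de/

/med/ — σ1 onset /m/, coda /d/ ok → phonotactically legal
/wuk.ke/ — violates constraint 2: adjacent identical consonants /kk/ → phonotactically illegal
/kil.kek/ — violates constraint 6: syllable 1 coda contains /l/ → phonotactically illegal
/ge/ — σ1 onset /g/, coda /∅/ ok → phonotactically legal
/le.de/ — σ1 onset /l/, coda /∅/ ok; σ2 onset /d/, coda /∅/ ok → phonotactically legal

/med/, /ge/, /le.de/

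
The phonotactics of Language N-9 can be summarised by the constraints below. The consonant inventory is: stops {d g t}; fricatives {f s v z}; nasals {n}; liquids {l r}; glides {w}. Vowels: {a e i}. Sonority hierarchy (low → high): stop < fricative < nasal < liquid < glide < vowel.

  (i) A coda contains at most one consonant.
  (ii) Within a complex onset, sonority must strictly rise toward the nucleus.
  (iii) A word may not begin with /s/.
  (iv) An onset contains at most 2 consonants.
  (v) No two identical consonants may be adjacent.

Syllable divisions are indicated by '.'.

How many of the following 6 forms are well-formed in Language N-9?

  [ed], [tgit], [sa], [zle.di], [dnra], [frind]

[ed] — σ1 onset /∅/, coda /d/ ok → well-formed
[tgit] — violates constraint (ii): syllable 1 onset /tg/: /t/ (stop, 1) → /g/ (stop, 1) does not rise → ill-formed
[sa] — violates constraint (iii): word begins with /s/ → ill-formed
[zle.di] — σ1 onset /zl/ (2→4 rises), coda /∅/ ok; σ2 onset /d/, coda /∅/ ok → well-formed
[dnra] — violates constraint (iv): syllable 1 onset /dnr/ has 3 consonants (> 2) → ill-formed
[frind] — violates constraint (i): syllable 1 coda /nd/ has 2 consonants (> 1) → ill-formed
Well-formed: [ed], [zle.di] → 2.

2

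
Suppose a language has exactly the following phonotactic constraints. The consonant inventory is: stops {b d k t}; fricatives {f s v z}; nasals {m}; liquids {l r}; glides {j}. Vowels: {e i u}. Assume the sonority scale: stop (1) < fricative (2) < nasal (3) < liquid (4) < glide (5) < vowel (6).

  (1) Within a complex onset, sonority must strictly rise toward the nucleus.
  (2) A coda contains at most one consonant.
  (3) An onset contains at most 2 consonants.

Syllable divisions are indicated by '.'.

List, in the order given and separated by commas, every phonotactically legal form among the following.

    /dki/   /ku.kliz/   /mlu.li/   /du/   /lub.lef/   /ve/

/dki/ — violates constraint 1: syllable 1 onset /dk/: /d/ (stop, 1) → /k/ (stop, 1) does not rise → phonotactically illegal
/ku.kliz/ — σ1 onset /k/, coda /∅/ ok; σ2 onset /kl/ (1→4 rises), coda /z/ ok → phonotactically legal
/mlu.li/ — σ1 onset /ml/ (3→4 rises), coda /∅/ ok; σ2 onset /l/, coda /∅/ ok → phonotactically legal
/du/ — σ1 onset /d/, coda /∅/ ok → phonotactically legal
/lub.lef/ — σ1 onset /l/, coda /b/ ok; σ2 onset /l/, coda /f/ ok → phonotactically legal
/ve/ — σ1 onset /v/, coda /∅/ ok → phonotactically legal

/ku.kliz/, /mlu.li/, /du/, /lub.lef/, /ve/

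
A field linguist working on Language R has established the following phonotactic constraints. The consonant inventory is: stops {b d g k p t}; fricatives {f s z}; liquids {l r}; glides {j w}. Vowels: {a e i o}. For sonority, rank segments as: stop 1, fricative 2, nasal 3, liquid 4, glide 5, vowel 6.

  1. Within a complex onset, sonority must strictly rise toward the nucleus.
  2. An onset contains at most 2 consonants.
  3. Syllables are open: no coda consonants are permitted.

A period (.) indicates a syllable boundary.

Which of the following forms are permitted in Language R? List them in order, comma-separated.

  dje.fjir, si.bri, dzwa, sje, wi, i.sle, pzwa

dje.fjir — violates constraint 3: syllable 2 coda /r/ has 1 consonant (> 0) → not permitted
si.bri — σ1 onset /s/, coda /∅/ ok; σ2 onset /br/ (1→4 rises), coda /∅/ ok → permitted
dzwa — violates constraint 2: syllable 1 onset /dzw/ has 3 consonants (> 2) → not permitted
sje — σ1 onset /sj/ (2→5 rises), coda /∅/ ok → permitted
wi — σ1 onset /w/, coda /∅/ ok → permitted
i.sle — σ1 onset /∅/, coda /∅/ ok; σ2 onset /sl/ (2→4 rises), coda /∅/ ok → permitted
pzwa — violates constraint 2: syllable 1 onset /pzw/ has 3 consonants (> 2) → not permitted

si.bri, sje, wi, i.sle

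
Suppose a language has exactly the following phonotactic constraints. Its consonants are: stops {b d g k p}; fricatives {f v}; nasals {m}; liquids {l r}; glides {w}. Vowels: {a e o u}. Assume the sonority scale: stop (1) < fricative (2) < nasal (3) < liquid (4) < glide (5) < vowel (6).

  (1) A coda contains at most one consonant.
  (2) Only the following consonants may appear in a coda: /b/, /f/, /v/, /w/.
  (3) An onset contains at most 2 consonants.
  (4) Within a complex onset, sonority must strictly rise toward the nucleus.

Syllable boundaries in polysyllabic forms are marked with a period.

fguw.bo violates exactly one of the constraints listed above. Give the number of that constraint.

4

fguw.bo: syllable 1 onset /fg/: /f/ (fricative, 2) → /g/ (stop, 1) does not rise.
This is a violation of constraint 4: "Within a complex onset, sonority must strictly rise toward the nucleus."
The remaining constraints (1, 2, 3) are satisfied.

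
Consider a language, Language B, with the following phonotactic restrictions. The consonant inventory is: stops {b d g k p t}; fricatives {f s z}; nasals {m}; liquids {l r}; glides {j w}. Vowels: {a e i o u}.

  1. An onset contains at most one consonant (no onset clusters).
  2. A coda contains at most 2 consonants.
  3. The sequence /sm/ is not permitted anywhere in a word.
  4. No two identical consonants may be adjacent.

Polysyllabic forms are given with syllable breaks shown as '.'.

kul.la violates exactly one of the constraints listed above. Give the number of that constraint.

4

kul.la: adjacent identical consonants /ll/.
This is a violation of constraint 4: "No two identical consonants may be adjacent."
The remaining constraints (1, 2, 3) are satisfied.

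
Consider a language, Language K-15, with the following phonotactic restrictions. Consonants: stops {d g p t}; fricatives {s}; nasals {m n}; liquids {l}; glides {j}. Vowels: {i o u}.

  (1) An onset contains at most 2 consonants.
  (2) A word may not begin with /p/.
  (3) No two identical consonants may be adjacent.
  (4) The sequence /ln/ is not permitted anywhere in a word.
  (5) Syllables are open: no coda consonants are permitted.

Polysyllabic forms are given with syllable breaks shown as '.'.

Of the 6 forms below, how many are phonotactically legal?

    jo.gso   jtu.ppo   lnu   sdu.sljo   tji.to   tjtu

2

jo.gso — σ1 onset /j/, coda /∅/ ok; σ2 onset /gs/ (2C), coda /∅/ ok → phonotactically legal
jtu.ppo — violates constraint 3: adjacent identical consonants /pp/ → phonotactically illegal
lnu — violates constraint 4: contains banned sequence /ln/ → phonotactically illegal
sdu.sljo — violates constraint 1: syllable 2 onset /slj/ has 3 consonants (> 2) → phonotactically illegal
tji.to — σ1 onset /tj/ (2C), coda /∅/ ok; σ2 onset /t/, coda /∅/ ok → phonotactically legal
tjtu — violates constraint 1: syllable 1 onset /tjt/ has 3 consonants (> 2) → phonotactically illegal
Phonotactically legal: jo.gso, tji.to → 2.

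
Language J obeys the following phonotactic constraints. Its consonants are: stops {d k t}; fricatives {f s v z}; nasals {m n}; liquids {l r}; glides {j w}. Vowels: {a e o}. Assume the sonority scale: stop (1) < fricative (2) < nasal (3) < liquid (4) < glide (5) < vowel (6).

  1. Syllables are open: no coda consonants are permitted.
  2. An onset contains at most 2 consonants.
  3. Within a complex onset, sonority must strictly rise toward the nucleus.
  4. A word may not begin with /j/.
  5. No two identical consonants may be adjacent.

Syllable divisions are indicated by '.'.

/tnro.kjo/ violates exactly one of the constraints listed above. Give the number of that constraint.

2

/tnro.kjo/: syllable 1 onset /tnr/ has 3 consonants (> 2).
This is a violation of constraint 2: "An onset contains at most 2 consonants."
The remaining constraints (1, 3, 4, 5) are satisfied.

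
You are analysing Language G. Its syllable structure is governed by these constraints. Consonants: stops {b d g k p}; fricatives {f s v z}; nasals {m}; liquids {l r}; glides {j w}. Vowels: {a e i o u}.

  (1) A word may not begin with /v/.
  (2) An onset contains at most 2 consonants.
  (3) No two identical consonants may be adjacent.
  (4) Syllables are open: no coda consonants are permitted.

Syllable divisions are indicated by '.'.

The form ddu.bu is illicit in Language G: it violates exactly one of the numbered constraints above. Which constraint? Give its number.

ddu.bu: adjacent identical consonants /dd/.
This is a violation of constraint 3: "No two identical consonants may be adjacent."
The remaining constraints (1, 2, 4) are satisfied.

3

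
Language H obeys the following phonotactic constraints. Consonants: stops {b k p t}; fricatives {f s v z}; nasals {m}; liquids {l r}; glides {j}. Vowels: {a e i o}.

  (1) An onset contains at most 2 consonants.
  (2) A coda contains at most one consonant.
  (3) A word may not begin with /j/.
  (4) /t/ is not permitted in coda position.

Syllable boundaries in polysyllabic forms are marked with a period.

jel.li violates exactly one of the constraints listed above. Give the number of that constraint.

jel.li: word begins with /j/.
This is a violation of constraint 3: "A word may not begin with /j/."
The remaining constraints (1, 2, 4) are satisfied.

3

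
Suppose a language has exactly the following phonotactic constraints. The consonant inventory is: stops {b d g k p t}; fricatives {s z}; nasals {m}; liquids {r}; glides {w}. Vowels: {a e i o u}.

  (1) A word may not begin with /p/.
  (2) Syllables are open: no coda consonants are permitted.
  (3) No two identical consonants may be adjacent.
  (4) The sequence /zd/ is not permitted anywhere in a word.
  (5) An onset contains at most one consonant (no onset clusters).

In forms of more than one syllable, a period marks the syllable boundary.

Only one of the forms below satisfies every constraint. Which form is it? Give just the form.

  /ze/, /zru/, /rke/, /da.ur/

/ze/ — σ1 onset /z/, coda /∅/ ok → licit
/zru/ — violates constraint 5: syllable 1 onset /zr/ has 2 consonants (> 1) → illicit
/rke/ — violates constraint 5: syllable 1 onset /rk/ has 2 consonants (> 1) → illicit
/da.ur/ — violates constraint 2: syllable 2 coda /r/ has 1 consonant (> 0) → illicit

/ze/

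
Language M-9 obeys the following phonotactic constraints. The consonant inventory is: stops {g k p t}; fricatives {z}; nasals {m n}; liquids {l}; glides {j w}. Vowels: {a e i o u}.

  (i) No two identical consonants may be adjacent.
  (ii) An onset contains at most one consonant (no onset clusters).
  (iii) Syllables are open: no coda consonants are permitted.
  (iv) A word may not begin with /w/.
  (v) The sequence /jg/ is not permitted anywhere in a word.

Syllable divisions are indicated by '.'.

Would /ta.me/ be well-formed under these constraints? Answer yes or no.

/ta.me/ — σ1 onset /t/, coda /∅/ ok; σ2 onset /m/, coda /∅/ ok → well-formed

yes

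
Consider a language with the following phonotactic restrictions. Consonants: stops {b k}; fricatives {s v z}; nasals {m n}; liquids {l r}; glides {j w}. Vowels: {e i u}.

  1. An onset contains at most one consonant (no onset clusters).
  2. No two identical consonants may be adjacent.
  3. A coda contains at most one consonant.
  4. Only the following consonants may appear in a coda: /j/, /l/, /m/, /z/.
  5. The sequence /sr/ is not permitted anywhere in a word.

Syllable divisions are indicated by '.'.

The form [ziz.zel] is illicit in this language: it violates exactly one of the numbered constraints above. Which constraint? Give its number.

2

[ziz.zel]: adjacent identical consonants /zz/.
This is a violation of constraint 2: "No two identical consonants may be adjacent."
The remaining constraints (1, 3, 4, 5) are satisfied.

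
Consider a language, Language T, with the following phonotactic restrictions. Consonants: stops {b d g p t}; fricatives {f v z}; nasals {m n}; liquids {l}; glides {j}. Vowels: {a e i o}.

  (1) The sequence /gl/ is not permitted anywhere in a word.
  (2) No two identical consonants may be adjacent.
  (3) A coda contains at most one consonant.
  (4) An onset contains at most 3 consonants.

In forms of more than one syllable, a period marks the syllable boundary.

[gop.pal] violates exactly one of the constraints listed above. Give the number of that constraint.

2

[gop.pal]: adjacent identical consonants /pp/.
This is a violation of constraint 2: "No two identical consonants may be adjacent."
The remaining constraints (1, 3, 4) are satisfied.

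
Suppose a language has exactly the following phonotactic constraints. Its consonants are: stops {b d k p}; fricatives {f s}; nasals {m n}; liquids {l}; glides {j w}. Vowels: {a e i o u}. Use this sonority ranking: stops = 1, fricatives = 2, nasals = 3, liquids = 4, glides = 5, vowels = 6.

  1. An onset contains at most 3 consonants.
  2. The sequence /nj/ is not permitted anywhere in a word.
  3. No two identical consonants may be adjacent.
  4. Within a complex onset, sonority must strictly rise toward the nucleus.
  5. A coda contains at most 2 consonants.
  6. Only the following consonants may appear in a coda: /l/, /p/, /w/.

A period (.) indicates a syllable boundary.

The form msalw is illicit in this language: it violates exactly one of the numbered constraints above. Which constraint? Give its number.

4

msalw: syllable 1 onset /ms/: /m/ (nasal, 3) → /s/ (fricative, 2) does not rise.
This is a violation of constraint 4: "Within a complex onset, sonority must strictly rise toward the nucleus."
The remaining constraints (1, 2, 3, 5, 6) are satisfied.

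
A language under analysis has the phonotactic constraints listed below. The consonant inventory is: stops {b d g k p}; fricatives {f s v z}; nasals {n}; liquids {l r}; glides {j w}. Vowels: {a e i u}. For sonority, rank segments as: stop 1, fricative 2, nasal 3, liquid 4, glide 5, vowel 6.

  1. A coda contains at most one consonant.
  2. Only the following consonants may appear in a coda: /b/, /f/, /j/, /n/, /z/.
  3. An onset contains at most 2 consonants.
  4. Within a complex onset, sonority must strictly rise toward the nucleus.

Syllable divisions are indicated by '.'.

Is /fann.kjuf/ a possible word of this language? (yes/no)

no

/fann.kjuf/ — violates constraint 1: syllable 1 coda /nn/ has 2 consonants (> 1) → not permitted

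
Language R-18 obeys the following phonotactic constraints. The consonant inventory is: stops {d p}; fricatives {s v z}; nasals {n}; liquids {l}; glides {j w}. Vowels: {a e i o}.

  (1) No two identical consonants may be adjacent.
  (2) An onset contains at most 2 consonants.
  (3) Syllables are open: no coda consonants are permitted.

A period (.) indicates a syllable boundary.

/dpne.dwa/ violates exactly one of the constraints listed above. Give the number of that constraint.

2

/dpne.dwa/: syllable 1 onset /dpn/ has 3 consonants (> 2).
This is a violation of constraint 2: "An onset contains at most 2 consonants."
The remaining constraints (1, 3) are satisfied.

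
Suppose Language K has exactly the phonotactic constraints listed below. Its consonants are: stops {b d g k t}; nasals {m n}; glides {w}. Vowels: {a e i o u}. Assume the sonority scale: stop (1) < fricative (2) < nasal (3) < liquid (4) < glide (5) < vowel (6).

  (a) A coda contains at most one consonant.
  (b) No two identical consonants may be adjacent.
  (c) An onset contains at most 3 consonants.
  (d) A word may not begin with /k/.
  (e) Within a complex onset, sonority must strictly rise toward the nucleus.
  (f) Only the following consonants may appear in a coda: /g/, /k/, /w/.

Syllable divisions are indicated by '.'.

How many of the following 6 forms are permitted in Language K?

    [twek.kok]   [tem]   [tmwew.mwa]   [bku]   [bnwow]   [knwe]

2

[twek.kok] — violates constraint (b): adjacent identical consonants /kk/ → not permitted
[tem] — violates constraint (f): syllable 1 coda contains /m/, which is not a licensed coda consonant → not permitted
[tmwew.mwa] — σ1 onset /tmw/ (1→3→5 rises), coda /w/ ok; σ2 onset /mw/ (3→5 rises), coda /∅/ ok → permitted
[bku] — violates constraint (e): syllable 1 onset /bk/: /b/ (stop, 1) → /k/ (stop, 1) does not rise → not permitted
[bnwow] — σ1 onset /bnw/ (1→3→5 rises), coda /w/ ok → permitted
[knwe] — violates constraint (d): word begins with /k/ → not permitted
Permitted: [tmwew.mwa], [bnwow] → 2.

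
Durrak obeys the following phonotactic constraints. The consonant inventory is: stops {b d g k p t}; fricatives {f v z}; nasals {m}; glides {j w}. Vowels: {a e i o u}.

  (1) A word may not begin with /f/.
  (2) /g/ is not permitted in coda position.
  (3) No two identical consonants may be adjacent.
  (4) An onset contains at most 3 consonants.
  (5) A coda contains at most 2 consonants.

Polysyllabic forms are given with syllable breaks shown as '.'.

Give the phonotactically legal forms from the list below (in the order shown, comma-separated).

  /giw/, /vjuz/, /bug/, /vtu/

/giw/ — σ1 onset /g/, coda /w/ ok → phonotactically legal
/vjuz/ — σ1 onset /vj/ (2C), coda /z/ ok → phonotactically legal
/bug/ — violates constraint 2: syllable 1 coda contains /g/ → phonotactically illegal
/vtu/ — σ1 onset /vt/ (2C), coda /∅/ ok → phonotactically legal

/giw/, /vjuz/, /vtu/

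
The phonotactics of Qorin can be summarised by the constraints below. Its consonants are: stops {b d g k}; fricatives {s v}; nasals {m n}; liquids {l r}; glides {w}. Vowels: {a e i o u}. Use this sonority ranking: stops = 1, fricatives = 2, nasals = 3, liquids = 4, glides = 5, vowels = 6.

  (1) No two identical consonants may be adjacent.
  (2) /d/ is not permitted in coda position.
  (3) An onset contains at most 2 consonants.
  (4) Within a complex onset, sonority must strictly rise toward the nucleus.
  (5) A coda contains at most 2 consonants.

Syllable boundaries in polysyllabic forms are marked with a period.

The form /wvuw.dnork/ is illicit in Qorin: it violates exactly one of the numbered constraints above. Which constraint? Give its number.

4

/wvuw.dnork/: syllable 1 onset /wv/: /w/ (glide, 5) → /v/ (fricative, 2) does not rise.
This is a violation of constraint 4: "Within a complex onset, sonority must strictly rise toward the nucleus."
The remaining constraints (1, 2, 3, 5) are satisfied.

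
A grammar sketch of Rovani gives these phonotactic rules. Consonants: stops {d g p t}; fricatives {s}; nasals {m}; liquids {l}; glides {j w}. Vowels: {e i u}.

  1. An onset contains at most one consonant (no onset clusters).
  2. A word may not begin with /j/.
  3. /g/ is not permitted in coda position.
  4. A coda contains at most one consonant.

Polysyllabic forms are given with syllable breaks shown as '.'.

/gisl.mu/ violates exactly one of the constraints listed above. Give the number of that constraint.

/gisl.mu/: syllable 1 coda /sl/ has 2 consonants (> 1).
This is a violation of constraint 4: "A coda contains at most one consonant."
The remaining constraints (1, 2, 3) are satisfied.

4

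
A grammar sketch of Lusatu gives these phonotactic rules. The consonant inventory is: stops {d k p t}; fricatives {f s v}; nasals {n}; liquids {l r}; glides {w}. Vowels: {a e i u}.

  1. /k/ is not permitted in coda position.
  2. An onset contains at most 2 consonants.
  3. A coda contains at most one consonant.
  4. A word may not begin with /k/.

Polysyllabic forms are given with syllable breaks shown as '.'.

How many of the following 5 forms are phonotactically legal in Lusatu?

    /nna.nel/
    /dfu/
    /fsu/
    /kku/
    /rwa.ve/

4

/nna.nel/ — σ1 onset /nn/ (2C), coda /∅/ ok; σ2 onset /n/, coda /l/ ok → phonotactically legal
/dfu/ — σ1 onset /df/ (2C), coda /∅/ ok → phonotactically legal
/fsu/ — σ1 onset /fs/ (2C), coda /∅/ ok → phonotactically legal
/kku/ — violates constraint 4: word begins with /k/ → phonotactically illegal
/rwa.ve/ — σ1 onset /rw/ (2C), coda /∅/ ok; σ2 onset /v/, coda /∅/ ok → phonotactically legal
Phonotactically legal: /nna.nel/, /dfu/, /fsu/, /rwa.ve/ → 4.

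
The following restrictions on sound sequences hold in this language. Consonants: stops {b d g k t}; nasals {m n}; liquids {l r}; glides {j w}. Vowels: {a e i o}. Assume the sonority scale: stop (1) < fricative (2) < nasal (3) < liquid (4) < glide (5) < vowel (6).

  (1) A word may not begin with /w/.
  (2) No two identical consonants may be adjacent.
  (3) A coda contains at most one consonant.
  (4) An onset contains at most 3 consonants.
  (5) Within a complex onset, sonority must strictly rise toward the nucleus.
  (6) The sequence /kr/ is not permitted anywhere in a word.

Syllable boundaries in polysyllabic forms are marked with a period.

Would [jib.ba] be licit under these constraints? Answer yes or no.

[jib.ba] — violates constraint 2: adjacent identical consonants /bb/ → illicit

no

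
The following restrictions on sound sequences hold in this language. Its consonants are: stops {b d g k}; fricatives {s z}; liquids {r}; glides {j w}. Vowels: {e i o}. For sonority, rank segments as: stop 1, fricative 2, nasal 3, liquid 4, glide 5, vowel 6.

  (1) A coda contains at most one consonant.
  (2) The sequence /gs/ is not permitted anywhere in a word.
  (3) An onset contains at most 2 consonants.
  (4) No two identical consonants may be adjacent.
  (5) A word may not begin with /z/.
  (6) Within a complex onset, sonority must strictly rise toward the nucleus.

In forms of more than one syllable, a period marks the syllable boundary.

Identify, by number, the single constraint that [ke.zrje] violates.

3

[ke.zrje]: syllable 2 onset /zrj/ has 3 consonants (> 2).
This is a violation of constraint 3: "An onset contains at most 2 consonants."
The remaining constraints (1, 2, 4, 5, 6) are satisfied.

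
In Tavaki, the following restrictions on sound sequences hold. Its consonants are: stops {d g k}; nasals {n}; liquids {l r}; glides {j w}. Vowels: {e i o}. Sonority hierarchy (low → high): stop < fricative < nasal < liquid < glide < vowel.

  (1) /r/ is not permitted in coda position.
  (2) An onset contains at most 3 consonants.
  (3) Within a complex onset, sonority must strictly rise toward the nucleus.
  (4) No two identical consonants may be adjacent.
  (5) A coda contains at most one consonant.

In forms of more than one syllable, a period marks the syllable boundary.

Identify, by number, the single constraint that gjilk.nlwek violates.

gjilk.nlwek: syllable 1 coda /lk/ has 2 consonants (> 1).
This is a violation of constraint 5: "A coda contains at most one consonant."
The remaining constraints (1, 2, 3, 4) are satisfied.

5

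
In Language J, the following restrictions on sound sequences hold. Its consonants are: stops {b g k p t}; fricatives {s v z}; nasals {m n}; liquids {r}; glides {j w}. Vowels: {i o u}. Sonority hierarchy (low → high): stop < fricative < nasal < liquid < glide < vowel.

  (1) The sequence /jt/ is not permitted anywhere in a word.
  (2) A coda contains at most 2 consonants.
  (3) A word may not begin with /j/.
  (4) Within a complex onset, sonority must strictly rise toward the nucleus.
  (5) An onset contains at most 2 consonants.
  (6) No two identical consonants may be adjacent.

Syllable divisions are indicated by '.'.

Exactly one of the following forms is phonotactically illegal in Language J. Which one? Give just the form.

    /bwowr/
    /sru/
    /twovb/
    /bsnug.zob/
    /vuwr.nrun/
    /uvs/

/bwowr/ — σ1 onset /bw/ (1→5 rises), coda /wr/ (2C) ok → phonotactically legal
/sru/ — σ1 onset /sr/ (2→4 rises), coda /∅/ ok → phonotactically legal
/twovb/ — σ1 onset /tw/ (1→5 rises), coda /vb/ (2C) ok → phonotactically legal
/bsnug.zob/ — violates constraint 5: syllable 1 onset /bsn/ has 3 consonants (> 2) → phonotactically illegal
/vuwr.nrun/ — σ1 onset /v/, coda /wr/ (2C) ok; σ2 onset /nr/ (3→4 rises), coda /n/ ok → phonotactically legal
/uvs/ — σ1 onset /∅/, coda /vs/ (2C) ok → phonotactically legal

/bsnug.zob/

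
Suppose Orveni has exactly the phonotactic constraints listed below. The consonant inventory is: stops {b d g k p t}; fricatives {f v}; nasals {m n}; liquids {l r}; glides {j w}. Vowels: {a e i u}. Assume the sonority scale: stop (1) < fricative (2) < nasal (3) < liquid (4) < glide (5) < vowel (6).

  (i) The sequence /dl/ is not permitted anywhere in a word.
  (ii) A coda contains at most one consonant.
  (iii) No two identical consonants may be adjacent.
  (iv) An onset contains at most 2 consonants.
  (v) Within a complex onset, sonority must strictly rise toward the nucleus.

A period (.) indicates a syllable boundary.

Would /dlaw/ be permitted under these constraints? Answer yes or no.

/dlaw/ — violates constraint (i): contains banned sequence /dl/ → not permitted

no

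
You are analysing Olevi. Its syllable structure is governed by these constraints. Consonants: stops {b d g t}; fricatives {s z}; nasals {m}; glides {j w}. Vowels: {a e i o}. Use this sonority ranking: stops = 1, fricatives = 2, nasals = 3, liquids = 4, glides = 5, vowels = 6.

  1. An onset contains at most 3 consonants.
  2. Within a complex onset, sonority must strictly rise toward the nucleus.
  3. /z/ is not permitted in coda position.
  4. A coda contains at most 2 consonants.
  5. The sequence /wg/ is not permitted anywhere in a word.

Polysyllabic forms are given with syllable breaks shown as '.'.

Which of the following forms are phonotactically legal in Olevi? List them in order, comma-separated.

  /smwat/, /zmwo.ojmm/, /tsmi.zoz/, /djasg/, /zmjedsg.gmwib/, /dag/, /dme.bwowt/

/smwat/, /djasg/, /dag/, /dme.bwowt/

/smwat/ — σ1 onset /smw/ (2→3→5 rises), coda /t/ ok → phonotactically legal
/zmwo.ojmm/ — violates constraint 4: syllable 2 coda /jmm/ has 3 consonants (> 2) → phonotactically illegal
/tsmi.zoz/ — violates constraint 3: syllable 2 coda contains /z/ → phonotactically illegal
/djasg/ — σ1 onset /dj/ (1→5 rises), coda /sg/ (2C) ok → phonotactically legal
/zmjedsg.gmwib/ — violates constraint 4: syllable 1 coda /dsg/ has 3 consonants (> 2) → phonotactically illegal
/dag/ — σ1 onset /d/, coda /g/ ok → phonotactically legal
/dme.bwowt/ — σ1 onset /dm/ (1→3 rises), coda /∅/ ok; σ2 onset /bw/ (1→5 rises), coda /wt/ (2C) ok → phonotactically legal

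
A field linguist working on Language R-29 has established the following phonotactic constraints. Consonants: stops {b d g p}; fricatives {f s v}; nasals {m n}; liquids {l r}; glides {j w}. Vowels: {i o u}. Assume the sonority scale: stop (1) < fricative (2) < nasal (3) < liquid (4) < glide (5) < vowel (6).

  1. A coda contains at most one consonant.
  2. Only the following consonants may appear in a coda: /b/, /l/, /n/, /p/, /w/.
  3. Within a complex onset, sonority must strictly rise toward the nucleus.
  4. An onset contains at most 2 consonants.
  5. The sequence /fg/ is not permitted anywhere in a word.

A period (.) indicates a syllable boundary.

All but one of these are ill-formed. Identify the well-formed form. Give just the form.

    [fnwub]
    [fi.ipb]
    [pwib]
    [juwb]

[pwib]

[fnwub] — violates constraint 4: syllable 1 onset /fnw/ has 3 consonants (> 2) → ill-formed
[fi.ipb] — violates constraint 1: syllable 2 coda /pb/ has 2 consonants (> 1) → ill-formed
[pwib] — σ1 onset /pw/ (1→5 rises), coda /b/ ok → well-formed
[juwb] — violates constraint 1: syllable 1 coda /wb/ has 2 consonants (> 1) → ill-formed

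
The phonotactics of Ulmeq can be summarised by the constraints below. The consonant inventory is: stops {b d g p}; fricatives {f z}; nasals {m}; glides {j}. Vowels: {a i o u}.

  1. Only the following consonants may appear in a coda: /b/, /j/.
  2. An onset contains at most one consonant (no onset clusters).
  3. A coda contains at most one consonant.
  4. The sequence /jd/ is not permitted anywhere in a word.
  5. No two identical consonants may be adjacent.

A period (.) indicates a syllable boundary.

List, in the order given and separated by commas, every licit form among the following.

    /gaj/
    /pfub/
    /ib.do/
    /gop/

/gaj/, /ib.do/

/gaj/ — σ1 onset /g/, coda /j/ ok → licit
/pfub/ — violates constraint 2: syllable 1 onset /pf/ has 2 consonants (> 1) → illicit
/ib.do/ — σ1 onset /∅/, coda /b/ ok; σ2 onset /d/, coda /∅/ ok → licit
/gop/ — violates constraint 1: syllable 1 coda contains /p/, which is not a licensed coda consonant → illicit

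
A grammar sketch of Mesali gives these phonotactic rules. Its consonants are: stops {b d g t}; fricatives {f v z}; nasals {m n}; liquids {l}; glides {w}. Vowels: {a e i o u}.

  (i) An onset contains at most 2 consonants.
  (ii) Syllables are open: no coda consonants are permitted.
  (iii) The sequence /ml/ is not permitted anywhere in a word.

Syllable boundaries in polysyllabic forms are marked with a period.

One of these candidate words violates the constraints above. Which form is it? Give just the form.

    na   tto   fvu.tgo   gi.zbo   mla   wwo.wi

na — σ1 onset /n/, coda /∅/ ok → licit
tto — σ1 onset /tt/ (2C), coda /∅/ ok → licit
fvu.tgo — σ1 onset /fv/ (2C), coda /∅/ ok; σ2 onset /tg/ (2C), coda /∅/ ok → licit
gi.zbo — σ1 onset /g/, coda /∅/ ok; σ2 onset /zb/ (2C), coda /∅/ ok → licit
mla — violates constraint (iii): contains banned sequence /ml/ → illicit
wwo.wi — σ1 onset /ww/ (2C), coda /∅/ ok; σ2 onset /w/, coda /∅/ ok → licit

mla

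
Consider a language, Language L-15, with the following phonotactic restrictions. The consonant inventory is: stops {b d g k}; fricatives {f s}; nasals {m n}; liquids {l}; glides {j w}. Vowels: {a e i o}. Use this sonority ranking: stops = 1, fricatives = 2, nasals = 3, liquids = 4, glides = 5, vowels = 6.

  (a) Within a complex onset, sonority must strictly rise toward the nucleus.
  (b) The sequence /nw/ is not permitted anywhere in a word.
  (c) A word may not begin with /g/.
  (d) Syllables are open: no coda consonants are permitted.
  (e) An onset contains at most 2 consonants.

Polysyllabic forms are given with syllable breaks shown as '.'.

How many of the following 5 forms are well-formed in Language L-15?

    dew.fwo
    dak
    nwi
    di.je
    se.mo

dew.fwo — violates constraint (d): syllable 1 coda /w/ has 1 consonant (> 0) → ill-formed
dak — violates constraint (d): syllable 1 coda /k/ has 1 consonant (> 0) → ill-formed
nwi — violates constraint (b): contains banned sequence /nw/ → ill-formed
di.je — σ1 onset /d/, coda /∅/ ok; σ2 onset /j/, coda /∅/ ok → well-formed
se.mo — σ1 onset /s/, coda /∅/ ok; σ2 onset /m/, coda /∅/ ok → well-formed
Well-formed: di.je, se.mo → 2.

2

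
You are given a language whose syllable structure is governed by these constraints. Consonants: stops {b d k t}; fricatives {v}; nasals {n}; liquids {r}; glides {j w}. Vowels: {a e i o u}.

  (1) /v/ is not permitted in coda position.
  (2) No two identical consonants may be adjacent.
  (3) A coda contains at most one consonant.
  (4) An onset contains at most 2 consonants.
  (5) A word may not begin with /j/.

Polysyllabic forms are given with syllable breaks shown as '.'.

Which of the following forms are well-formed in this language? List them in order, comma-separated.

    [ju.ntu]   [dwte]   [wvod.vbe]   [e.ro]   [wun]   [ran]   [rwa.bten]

[wvod.vbe], [e.ro], [wun], [ran], [rwa.bten]

[ju.ntu] — violates constraint 5: word begins with /j/ → ill-formed
[dwte] — violates constraint 4: syllable 1 onset /dwt/ has 3 consonants (> 2) → ill-formed
[wvod.vbe] — σ1 onset /wv/ (2C), coda /d/ ok; σ2 onset /vb/ (2C), coda /∅/ ok → well-formed
[e.ro] — σ1 onset /∅/, coda /∅/ ok; σ2 onset /r/, coda /∅/ ok → well-formed
[wun] — σ1 onset /w/, coda /n/ ok → well-formed
[ran] — σ1 onset /r/, coda /n/ ok → well-formed
[rwa.bten] — σ1 onset /rw/ (2C), coda /∅/ ok; σ2 onset /bt/ (2C), coda /n/ ok → well-formed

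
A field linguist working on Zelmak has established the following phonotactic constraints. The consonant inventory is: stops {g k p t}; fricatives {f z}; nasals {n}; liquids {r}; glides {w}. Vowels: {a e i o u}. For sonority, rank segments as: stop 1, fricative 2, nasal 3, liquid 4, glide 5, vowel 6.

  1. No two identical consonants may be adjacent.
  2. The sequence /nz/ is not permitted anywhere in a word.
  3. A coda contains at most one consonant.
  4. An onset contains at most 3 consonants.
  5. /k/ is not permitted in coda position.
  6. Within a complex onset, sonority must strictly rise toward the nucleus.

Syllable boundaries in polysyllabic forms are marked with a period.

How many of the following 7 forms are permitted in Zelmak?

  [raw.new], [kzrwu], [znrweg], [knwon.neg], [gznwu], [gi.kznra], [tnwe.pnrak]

1

[raw.new] — σ1 onset /r/, coda /w/ ok; σ2 onset /n/, coda /w/ ok → permitted
[kzrwu] — violates constraint 4: syllable 1 onset /kzrw/ has 4 consonants (> 3) → not permitted
[znrweg] — violates constraint 4: syllable 1 onset /znrw/ has 4 consonants (> 3) → not permitted
[knwon.neg] — violates constraint 1: adjacent identical consonants /nn/ → not permitted
[gznwu] — violates constraint 4: syllable 1 onset /gznw/ has 4 consonants (> 3) → not permitted
[gi.kznra] — violates constraint 4: syllable 2 onset /kznr/ has 4 consonants (> 3) → not permitted
[tnwe.pnrak] — violates constraint 5: syllable 2 coda contains /k/ → not permitted
Permitted: [raw.new] → 1.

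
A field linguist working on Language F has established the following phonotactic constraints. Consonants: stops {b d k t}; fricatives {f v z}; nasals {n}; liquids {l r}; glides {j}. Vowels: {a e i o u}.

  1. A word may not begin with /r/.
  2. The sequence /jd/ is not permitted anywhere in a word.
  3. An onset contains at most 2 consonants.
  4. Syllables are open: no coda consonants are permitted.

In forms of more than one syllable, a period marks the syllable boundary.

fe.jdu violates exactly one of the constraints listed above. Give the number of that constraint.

2

fe.jdu: contains banned sequence /jd/.
This is a violation of constraint 2: "The sequence /jd/ is not permitted anywhere in a word."
The remaining constraints (1, 3, 4) are satisfied.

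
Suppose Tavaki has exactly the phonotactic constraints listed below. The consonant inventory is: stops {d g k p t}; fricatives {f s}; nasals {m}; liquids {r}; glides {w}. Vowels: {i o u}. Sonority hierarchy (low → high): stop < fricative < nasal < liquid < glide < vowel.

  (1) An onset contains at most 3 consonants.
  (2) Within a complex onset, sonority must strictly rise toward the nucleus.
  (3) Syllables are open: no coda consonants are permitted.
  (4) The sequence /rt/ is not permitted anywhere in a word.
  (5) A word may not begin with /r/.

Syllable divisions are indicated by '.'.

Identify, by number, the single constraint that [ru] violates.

[ru]: word begins with /r/.
This is a violation of constraint 5: "A word may not begin with /r/."
The remaining constraints (1, 2, 3, 4) are satisfied.

5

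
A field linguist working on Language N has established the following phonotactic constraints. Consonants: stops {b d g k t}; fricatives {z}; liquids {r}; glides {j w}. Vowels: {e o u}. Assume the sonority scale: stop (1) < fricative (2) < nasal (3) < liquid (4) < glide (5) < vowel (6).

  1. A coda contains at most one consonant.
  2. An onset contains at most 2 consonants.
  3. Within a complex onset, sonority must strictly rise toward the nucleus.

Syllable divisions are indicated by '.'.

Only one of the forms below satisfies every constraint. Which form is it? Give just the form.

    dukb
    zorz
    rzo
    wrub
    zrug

dukb — violates constraint 1: syllable 1 coda /kb/ has 2 consonants (> 1) → ill-formed
zorz — violates constraint 1: syllable 1 coda /rz/ has 2 consonants (> 1) → ill-formed
rzo — violates constraint 3: syllable 1 onset /rz/: /r/ (liquid, 4) → /z/ (fricative, 2) does not rise → ill-formed
wrub — violates constraint 3: syllable 1 onset /wr/: /w/ (glide, 5) → /r/ (liquid, 4) does not rise → ill-formed
zrug — σ1 onset /zr/ (2→4 rises), coda /g/ ok → well-formed

zrug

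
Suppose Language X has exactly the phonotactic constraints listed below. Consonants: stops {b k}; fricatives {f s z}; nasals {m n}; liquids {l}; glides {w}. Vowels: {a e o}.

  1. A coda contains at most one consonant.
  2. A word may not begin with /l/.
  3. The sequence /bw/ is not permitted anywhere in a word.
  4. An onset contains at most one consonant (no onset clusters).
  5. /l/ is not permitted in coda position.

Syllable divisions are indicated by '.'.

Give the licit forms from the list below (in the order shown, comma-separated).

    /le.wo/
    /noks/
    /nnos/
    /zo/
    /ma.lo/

/zo/, /ma.lo/

/le.wo/ — violates constraint 2: word begins with /l/ → illicit
/noks/ — violates constraint 1: syllable 1 coda /ks/ has 2 consonants (> 1) → illicit
/nnos/ — violates constraint 4: syllable 1 onset /nn/ has 2 consonants (> 1) → illicit
/zo/ — σ1 onset /z/, coda /∅/ ok → licit
/ma.lo/ — σ1 onset /m/, coda /∅/ ok; σ2 onset /l/, coda /∅/ ok → licit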